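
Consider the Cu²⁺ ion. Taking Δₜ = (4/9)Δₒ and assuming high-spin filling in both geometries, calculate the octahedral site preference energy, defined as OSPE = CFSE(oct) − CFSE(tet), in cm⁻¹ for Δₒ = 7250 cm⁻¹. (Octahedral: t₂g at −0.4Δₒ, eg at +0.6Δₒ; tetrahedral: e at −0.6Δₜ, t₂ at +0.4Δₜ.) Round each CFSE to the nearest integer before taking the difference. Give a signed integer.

Cu²⁺: group 11, so d-count = 11 − 2 = 9.
Octahedral (high-spin): t₂g⁶ eg³, CFSE = 6(−0.4) + 3(+0.6) = -0.6Δₒ = -0.6 × 7250 = -4350 cm⁻¹.
In a tetrahedral site the filling is e⁴ t₂⁵: CFSE(tet) = -0.4Δₜ = -0.4 × (4/9)(7250) = -1289 cm⁻¹.
OSPE = CFSE(oct) − CFSE(tet) = -4350 − (-1289) = -3061 cm⁻¹.

-3061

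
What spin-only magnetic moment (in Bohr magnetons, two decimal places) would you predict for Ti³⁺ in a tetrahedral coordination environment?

Ti is in group 4, so Ti³⁺ is d¹ (4 − 3 = 1).
Tetrahedral fields are weak (Δₜ ≈ 4/9 Δₒ), so electrons fill high-spin.
Configuration: e¹ t₂⁰ → 1 unpaired electron.
μ(spin-only) = √[1(1+2)] = √3 ≈ 1.73 Bohr magnetons.

1.73 Bohr magnetons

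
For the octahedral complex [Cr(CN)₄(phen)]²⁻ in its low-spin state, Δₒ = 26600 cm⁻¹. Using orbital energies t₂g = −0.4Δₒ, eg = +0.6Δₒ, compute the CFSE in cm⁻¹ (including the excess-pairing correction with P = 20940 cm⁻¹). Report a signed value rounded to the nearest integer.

Ligand charges: 4×(-1) from CN⁻ and 1×(+0) from phen sum to -4; with overall charge -2, Cr is +2.
Cr is in group 6, so Cr²⁺ is d⁴ (6 − 2 = 4).
The d⁴ electrons fill as t₂g⁴ eg⁰.
Orbital CFSE = 4(-0.4) + 0(0.6) = -1.6Δₒ = -1.6 × 26600 = -42560 cm⁻¹.
Pairing penalty: 1 pair vs 0 in the high-spin reference → 1 extra × P = 20940 cm⁻¹.
Net CFSE = -42560 + 20940 = -21620 cm⁻¹.

-21620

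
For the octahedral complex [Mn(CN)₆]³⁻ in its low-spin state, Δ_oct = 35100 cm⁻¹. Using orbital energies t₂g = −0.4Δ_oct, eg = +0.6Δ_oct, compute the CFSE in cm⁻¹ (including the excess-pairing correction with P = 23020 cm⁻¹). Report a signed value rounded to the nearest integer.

Each CN⁻ contributes -1; 6 × (-1) = -6. With overall charge -3, Mn is in the +3 oxidation state.
Group 7 minus oxidation state +3 gives a d⁴ configuration for Mn³⁺.
Configuration: t₂g⁴ eg⁰.
Orbital CFSE = 4(-0.4) + 0(0.6) = -1.6Δ_oct = -1.6 × 35100 = -56160 cm⁻¹.
Relative to high-spin t₂g³ eg¹ (0 paired), the low-spin configuration has 1 additional pair, contributing +1 × 23020 = +23020 cm⁻¹.
Overall CFSE = -56160 + 23020 = -33140 cm⁻¹.

-33140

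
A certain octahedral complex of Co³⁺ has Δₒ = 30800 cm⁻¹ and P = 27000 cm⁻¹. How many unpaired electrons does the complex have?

0

Co is in group 9, so Co³⁺ is d⁶ (9 − 3 = 6).
Δₒ > P, so pairing is preferred: the ground state is low-spin.
Filling d⁶ accordingly: t2g^6 e_g^0.
Unpaired electrons: 0.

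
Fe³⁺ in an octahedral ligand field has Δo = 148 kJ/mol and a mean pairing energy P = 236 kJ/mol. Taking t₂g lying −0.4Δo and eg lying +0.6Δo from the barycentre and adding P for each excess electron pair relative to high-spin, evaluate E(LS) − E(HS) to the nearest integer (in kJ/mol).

Fe sits in group 8; removing 3 electrons leaves Fe³⁺ with 8 − 3 = 5 d electrons.
High-spin d⁵ fills as t₂g³ eg² with CFSE 3(−0.4) + 2(+0.6) = 0.0Δo = 0 kJ/mol.
Low-spin: t₂g⁵ eg⁰, orbital CFSE = -2.0Δo = -296 kJ/mol; plus 2 excess pairs × P = +472 kJ/mol; total 176 kJ/mol.
The difference is 176 − (0) = 176 kJ/mol, so high-spin lies lower.

176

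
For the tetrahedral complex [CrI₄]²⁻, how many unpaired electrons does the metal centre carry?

Each I⁻ contributes -1; 4 × (-1) = -4. With overall charge -2, Cr is in the +2 oxidation state.
Cr²⁺: group 6, so d-count = 6 − 2 = 4.
Tetrahedral splitting is small, so the complex is high-spin.
Configuration: e² t₂², giving 4 unpaired electrons.

4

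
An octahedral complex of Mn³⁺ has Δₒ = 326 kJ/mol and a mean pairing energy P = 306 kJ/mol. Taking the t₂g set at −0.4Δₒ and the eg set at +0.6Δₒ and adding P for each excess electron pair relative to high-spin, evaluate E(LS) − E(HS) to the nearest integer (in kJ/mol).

Group 7 minus oxidation state +3 gives a d⁴ configuration for Mn³⁺.
High-spin d⁴ fills as t₂g³ eg¹ with CFSE 3(−0.4) + 1(+0.6) = -0.6Δₒ = -196 kJ/mol.
For low-spin the configuration is t₂g⁴ eg⁰: orbital energy -1.6 × 326 = -522 kJ/mol, and 1 additional pair relative to high-spin adds 306 kJ/mol, giving -216 kJ/mol.
The difference is -216 − (-196) = -20 kJ/mol, so low-spin lies lower.

-20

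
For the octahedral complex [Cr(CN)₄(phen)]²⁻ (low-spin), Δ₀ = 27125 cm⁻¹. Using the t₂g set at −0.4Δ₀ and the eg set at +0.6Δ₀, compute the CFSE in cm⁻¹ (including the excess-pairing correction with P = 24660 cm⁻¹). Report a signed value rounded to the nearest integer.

-18740

Ligand charges: 4×(-1) from CN⁻ and 1×(+0) from phen sum to -4; with overall charge -2, Cr is +2.
Cr sits in group 6; removing 2 electrons leaves Cr²⁺ with 6 − 2 = 4 d electrons.
Electron filling gives t₂g⁴ eg⁰.
CFSE(orbital) = 4×(-0.4Δ₀) + 0×(0.6Δ₀) = -1.6Δ₀; with Δ₀ = 27125 cm⁻¹ that is -43400 cm⁻¹.
Pairing penalty: 1 pair vs 0 in the high-spin reference → 1 extra × P = 24660 cm⁻¹.
Overall CFSE = -43400 + 24660 = -18740 cm⁻¹.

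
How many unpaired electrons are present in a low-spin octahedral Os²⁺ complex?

0

Os sits in group 8; removing 2 electrons leaves Os²⁺ with 8 − 2 = 6 d electrons.
Configuration: t2g^6 e_g^0, giving 0 unpaired electrons.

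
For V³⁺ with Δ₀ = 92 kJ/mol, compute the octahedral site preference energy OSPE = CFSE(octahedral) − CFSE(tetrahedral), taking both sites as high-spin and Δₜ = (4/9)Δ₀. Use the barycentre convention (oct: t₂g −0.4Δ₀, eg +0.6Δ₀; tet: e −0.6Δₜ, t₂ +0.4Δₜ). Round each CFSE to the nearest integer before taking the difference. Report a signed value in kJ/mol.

-25

V sits in group 5; removing 3 electrons leaves V³⁺ with 5 − 3 = 2 d electrons.
In an octahedral site d² (HS) is t₂g² eg⁰, giving CFSE(oct) = -0.8Δ₀ = -74 kJ/mol.
In a tetrahedral site the filling is e² t₂⁰: CFSE(tet) = -1.2Δₜ = -1.2 × (4/9)(92) = -49 kJ/mol.
OSPE = -74 − (-49) = -25 kJ/mol.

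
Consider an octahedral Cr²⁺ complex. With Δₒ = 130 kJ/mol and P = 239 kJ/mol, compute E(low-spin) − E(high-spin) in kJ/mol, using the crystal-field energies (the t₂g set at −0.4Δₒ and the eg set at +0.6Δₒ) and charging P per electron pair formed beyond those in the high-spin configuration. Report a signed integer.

109

Cr is in group 6, so Cr²⁺ is d⁴ (6 − 2 = 4).
High-spin: t₂g³ eg¹, CFSE = -0.6Δₒ = -78 kJ/mol.
Low-spin: t₂g⁴ eg⁰, orbital CFSE = -1.6Δₒ = -208 kJ/mol; plus 1 excess pair × P = +239 kJ/mol; total 31 kJ/mol.
Thus E(LS) − E(HS) = 109 kJ/mol.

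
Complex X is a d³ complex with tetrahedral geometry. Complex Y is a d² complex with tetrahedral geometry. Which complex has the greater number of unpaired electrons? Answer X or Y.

X: With tetrahedral geometry the complex is necessarily high-spin; e^2 t2^1 → 3 unpaired.
Y: Tetrahedral fields are weak (Δₜ ≈ 4/9 Δₒ), so electrons fill high-spin; e^2 t2^0 → 2 unpaired.
So X has more unpaired electrons.

X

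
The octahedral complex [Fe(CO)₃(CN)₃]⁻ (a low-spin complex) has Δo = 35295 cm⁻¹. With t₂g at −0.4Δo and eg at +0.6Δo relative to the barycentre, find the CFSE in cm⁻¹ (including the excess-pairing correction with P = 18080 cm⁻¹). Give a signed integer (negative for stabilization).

Ligand charges: 3×(+0) from CO and 3×(-1) from CN⁻ sum to -3; with overall charge -1, Fe is +2.
Fe is in group 8, so Fe²⁺ is d⁶ (8 − 2 = 6).
Configuration: t₂g⁶ eg⁰.
Orbital CFSE = 6(-0.4) + 0(0.6) = -2.4Δo = -2.4 × 35295 = -84708 cm⁻¹.
High-spin d⁶ would be t₂g⁴ eg² with 1 pair; low-spin has 3, so 2 excess pairs cost +2P = +36160 cm⁻¹.
Combining: -84708 + 36160 = -48548 cm⁻¹.

-48548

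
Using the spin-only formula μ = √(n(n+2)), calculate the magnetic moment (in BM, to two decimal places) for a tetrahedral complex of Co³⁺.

Group 9 minus oxidation state +3 gives a d⁶ configuration for Co³⁺.
Tetrahedral fields are weak (Δₜ ≈ 4/9 Δₒ), so electrons fill high-spin.
Configuration: e³ t₂³ → 4 unpaired electrons.
μ(spin-only) = √[4(4+2)] = √24 ≈ 4.90 BM.

4.90 BM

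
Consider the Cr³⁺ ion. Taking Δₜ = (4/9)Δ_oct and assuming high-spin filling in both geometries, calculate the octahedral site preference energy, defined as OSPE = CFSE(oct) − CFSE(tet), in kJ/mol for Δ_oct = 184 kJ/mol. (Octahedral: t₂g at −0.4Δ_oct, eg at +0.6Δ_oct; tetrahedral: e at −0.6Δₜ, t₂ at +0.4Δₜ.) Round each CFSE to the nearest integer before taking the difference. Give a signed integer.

-156

Cr is in group 6, so Cr³⁺ is d³ (6 − 3 = 3).
In an octahedral site d³ (HS) is t₂g³ eg⁰, giving CFSE(oct) = -1.2Δ_oct = -221 kJ/mol.
In a tetrahedral site the filling is e² t₂¹: CFSE(tet) = -0.8Δₜ = -0.8 × (4/9)(184) = -65 kJ/mol.
OSPE = -221 − (-65) = -156 kJ/mol.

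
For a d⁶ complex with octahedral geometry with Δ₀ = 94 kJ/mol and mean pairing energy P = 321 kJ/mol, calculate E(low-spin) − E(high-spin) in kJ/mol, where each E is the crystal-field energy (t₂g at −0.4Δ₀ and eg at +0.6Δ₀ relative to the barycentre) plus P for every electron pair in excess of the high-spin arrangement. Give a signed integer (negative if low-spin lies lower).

In the high-spin limit (t₂g⁴ eg²) the orbital term is -0.4Δ₀ = -38 kJ/mol, with no excess pairing.
Low-spin t₂g⁶ eg⁰ gives -2.4Δ₀ = -226 kJ/mol, but forming 2 extra pairs costs 2P = 642 kJ/mol, so E(LS) = -226 + 642 = 416 kJ/mol.
Thus E(LS) − E(HS) = 454 kJ/mol.

454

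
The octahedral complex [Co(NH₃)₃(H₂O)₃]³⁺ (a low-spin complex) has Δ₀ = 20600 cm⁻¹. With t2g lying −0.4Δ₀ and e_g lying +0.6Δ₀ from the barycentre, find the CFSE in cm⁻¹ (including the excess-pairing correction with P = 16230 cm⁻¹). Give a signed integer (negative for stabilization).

Ligand charges: 3×(+0) from NH₃ and 3×(+0) from H₂O sum to +0; with overall charge +3, Co is +3.
Co sits in group 9; removing 3 electrons leaves Co³⁺ with 9 − 3 = 6 d electrons.
The d⁶ electrons fill as t2g^6 e_g^0.
The orbital stabilization is -2.4Δ₀ = -2.4 × 20600 = -49440 cm⁻¹.
Relative to high-spin t2g^4 e_g^2 (1 paired), the low-spin configuration has 2 additional pairs, contributing +2 × 16230 = +32460 cm⁻¹.
Overall CFSE = -49440 + 32460 = -16980 cm⁻¹.

-16980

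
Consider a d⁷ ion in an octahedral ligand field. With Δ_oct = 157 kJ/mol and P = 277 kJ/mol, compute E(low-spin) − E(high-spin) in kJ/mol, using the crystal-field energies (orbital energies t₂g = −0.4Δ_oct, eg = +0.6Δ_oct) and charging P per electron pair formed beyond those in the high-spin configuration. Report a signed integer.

In the high-spin limit (t₂g⁵ eg²) the orbital term is -0.8Δ_oct = -126 kJ/mol, with no excess pairing.
For low-spin the configuration is t₂g⁶ eg¹: orbital energy -1.8 × 157 = -283 kJ/mol, and 1 additional pair relative to high-spin adds 277 kJ/mol, giving -6 kJ/mol.
The difference is -6 − (-126) = 120 kJ/mol, so high-spin lies lower.

120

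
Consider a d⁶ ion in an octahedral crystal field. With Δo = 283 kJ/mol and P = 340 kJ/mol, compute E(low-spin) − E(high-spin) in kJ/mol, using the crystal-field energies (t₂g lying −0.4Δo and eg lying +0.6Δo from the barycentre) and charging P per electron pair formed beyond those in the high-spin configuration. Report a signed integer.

In the high-spin limit (t₂g⁴ eg²) the orbital term is -0.4Δo = -113 kJ/mol, with no excess pairing.
Low-spin: t₂g⁶ eg⁰, orbital CFSE = -2.4Δo = -679 kJ/mol; plus 2 excess pairs × P = +680 kJ/mol; total 1 kJ/mol.
The difference is 1 − (-113) = 114 kJ/mol, so high-spin lies lower.

114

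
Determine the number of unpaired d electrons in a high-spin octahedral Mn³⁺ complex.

4

Mn sits in group 7; removing 3 electrons leaves Mn³⁺ with 7 − 3 = 4 d electrons.
Configuration: t₂g³ eg¹, giving 4 unpaired electrons.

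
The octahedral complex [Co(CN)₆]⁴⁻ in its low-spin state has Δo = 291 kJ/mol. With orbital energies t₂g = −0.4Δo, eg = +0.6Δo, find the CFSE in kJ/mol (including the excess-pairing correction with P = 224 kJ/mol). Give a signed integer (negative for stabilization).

-300

Each CN⁻ contributes -1; 6 × (-1) = -6. With overall charge -4, Co is in the +2 oxidation state.
Co is in group 9, so Co²⁺ is d⁷ (9 − 2 = 7).
The d⁷ electrons fill as t₂g⁶ eg¹.
Orbital CFSE = 6(-0.4) + 1(0.6) = -1.8Δo = -1.8 × 291 = -524 kJ/mol.
Relative to high-spin t₂g⁵ eg² (2 paired), the low-spin configuration has 1 additional pair, contributing +1 × 224 = +224 kJ/mol.
Net CFSE = -524 + 224 = -300 kJ/mol.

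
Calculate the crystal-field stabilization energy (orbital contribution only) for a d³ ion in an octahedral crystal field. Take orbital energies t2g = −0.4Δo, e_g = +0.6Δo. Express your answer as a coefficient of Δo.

-1.2 Δo

Configuration: t2g^3 e_g^0.
CFSE = 3(-0.4Δo) + 0(0.6Δo) = -1.2Δo + 0.0Δo = -1.2Δo.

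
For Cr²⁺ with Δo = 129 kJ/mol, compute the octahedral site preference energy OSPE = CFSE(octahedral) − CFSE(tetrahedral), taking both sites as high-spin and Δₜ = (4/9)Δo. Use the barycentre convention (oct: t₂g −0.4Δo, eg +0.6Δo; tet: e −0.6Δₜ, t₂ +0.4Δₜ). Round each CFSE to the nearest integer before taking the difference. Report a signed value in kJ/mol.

-54

Group 6 minus oxidation state +2 gives a d⁴ configuration for Cr²⁺.
In an octahedral site d⁴ (HS) is t2g^3 e_g^1, giving CFSE(oct) = -0.6Δo = -77 kJ/mol.
In a tetrahedral site the filling is e^2 t2^2: CFSE(tet) = -0.4Δₜ = -0.4 × (4/9)(129) = -23 kJ/mol.
OSPE = -77 − (-23) = -54 kJ/mol.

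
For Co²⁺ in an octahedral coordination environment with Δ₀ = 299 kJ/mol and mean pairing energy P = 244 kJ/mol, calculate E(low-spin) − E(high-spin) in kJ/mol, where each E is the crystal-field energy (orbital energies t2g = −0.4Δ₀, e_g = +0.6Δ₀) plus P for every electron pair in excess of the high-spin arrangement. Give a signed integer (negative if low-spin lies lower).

-55

Group 9 minus oxidation state +2 gives a d⁷ configuration for Co²⁺.
High-spin: t2g^5 e_g^2, CFSE = -0.8Δ₀ = -239 kJ/mol.
Low-spin: t2g^6 e_g^1, orbital CFSE = -1.8Δ₀ = -538 kJ/mol; plus 1 excess pair × P = +244 kJ/mol; total -294 kJ/mol.
The difference is -294 − (-239) = -55 kJ/mol, so low-spin lies lower.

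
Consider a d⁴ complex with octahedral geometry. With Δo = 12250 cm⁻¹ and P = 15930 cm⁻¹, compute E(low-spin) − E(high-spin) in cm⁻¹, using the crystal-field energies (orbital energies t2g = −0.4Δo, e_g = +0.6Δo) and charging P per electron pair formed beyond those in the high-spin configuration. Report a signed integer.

3680

In the high-spin limit (t2g^3 e_g^1) the orbital term is -0.6Δo = -7350 cm⁻¹, with no excess pairing.
Low-spin: t2g^4 e_g^0, orbital CFSE = -1.6Δo = -19600 cm⁻¹; plus 1 excess pair × P = +15930 cm⁻¹; total -3670 cm⁻¹.
The difference is -3670 − (-7350) = 3680 cm⁻¹, so high-spin lies lower.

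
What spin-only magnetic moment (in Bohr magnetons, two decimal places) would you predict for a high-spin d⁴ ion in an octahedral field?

Configuration: t2g^3 e_g^1 → 4 unpaired electrons.
μ(spin-only) = √[4(4+2)] = √24 ≈ 4.90 Bohr magnetons.

4.90 Bohr magnetons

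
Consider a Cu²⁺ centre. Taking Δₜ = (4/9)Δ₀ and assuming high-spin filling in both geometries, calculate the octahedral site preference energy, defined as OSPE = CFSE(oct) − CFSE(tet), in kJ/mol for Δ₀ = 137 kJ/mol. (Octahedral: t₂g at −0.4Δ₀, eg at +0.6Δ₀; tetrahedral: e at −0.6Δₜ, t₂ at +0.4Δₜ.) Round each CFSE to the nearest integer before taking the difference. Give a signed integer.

Cu sits in group 11; removing 2 electrons leaves Cu²⁺ with 11 − 2 = 9 d electrons.
In an octahedral site d⁹ (HS) is t₂g⁶ eg³, giving CFSE(oct) = -0.6Δ₀ = -82 kJ/mol.
Tetrahedral: e⁴ t₂⁵, CFSE = 4(−0.6) + 5(+0.4) = -0.4Δₜ = -0.4 × (4/9) × 137 = -24 kJ/mol.
Subtracting, OSPE = -82 − (-24) = -58 kJ/mol.

-58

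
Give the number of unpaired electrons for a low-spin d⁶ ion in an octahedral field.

Configuration: t₂g⁶ eg⁰, giving 0 unpaired electrons.

0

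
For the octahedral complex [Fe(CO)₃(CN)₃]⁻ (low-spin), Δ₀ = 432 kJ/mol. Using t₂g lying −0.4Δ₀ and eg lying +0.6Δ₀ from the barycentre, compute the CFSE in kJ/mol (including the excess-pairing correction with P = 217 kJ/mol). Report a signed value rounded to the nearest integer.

Ligand charges: 3×(+0) from CO and 3×(-1) from CN⁻ sum to -3; with overall charge -1, Fe is +2.
Fe²⁺: group 8, so d-count = 8 − 2 = 6.
Electron filling gives t₂g⁶ eg⁰.
CFSE(orbital) = 6×(-0.4Δ₀) + 0×(0.6Δ₀) = -2.4Δ₀; with Δ₀ = 432 kJ/mol that is -1037 kJ/mol.
Pairing penalty: 3 pairs vs 1 in the high-spin reference → 2 extra × P = 434 kJ/mol.
Combining: -1037 + 434 = -603 kJ/mol.

-603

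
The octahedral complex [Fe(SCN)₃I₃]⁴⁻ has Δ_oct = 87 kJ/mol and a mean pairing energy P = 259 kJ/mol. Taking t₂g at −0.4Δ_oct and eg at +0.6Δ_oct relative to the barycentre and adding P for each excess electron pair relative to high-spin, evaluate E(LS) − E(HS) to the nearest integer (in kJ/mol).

Ligand charges: 3×(-1) from SCN⁻ and 3×(-1) from I⁻ sum to -6; with overall charge -4, Fe is +2.
Fe sits in group 8; removing 2 electrons leaves Fe²⁺ with 8 − 2 = 6 d electrons.
High-spin d⁶ fills as t₂g⁴ eg² with CFSE 4(−0.4) + 2(+0.6) = -0.4Δ_oct = -35 kJ/mol.
For low-spin the configuration is t₂g⁶ eg⁰: orbital energy -2.4 × 87 = -209 kJ/mol, and 2 additional pairs relative to high-spin add 518 kJ/mol, giving 309 kJ/mol.
Thus E(LS) − E(HS) = 344 kJ/mol.

344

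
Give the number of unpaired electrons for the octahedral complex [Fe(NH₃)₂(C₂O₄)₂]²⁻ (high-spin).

4

Ligand charges: 2×(+0) from NH₃ and 2×(-2) from C₂O₄²⁻ sum to -4; with overall charge -2, Fe is +2.
Group 8 minus oxidation state +2 gives a d⁶ configuration for Fe²⁺.
Configuration: t₂g⁴ eg², giving 4 unpaired electrons.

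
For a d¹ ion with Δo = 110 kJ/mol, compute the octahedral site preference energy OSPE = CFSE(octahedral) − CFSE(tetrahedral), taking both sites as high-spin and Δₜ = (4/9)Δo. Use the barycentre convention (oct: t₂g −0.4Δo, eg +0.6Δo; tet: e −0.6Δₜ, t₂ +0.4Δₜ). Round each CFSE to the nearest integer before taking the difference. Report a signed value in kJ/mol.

Octahedral (high-spin): t₂g¹ eg⁰, CFSE = 1(−0.4) + 0(+0.6) = -0.4Δo = -0.4 × 110 = -44 kJ/mol.
Tetrahedral: e¹ t₂⁰, CFSE = 1(−0.6) + 0(+0.4) = -0.6Δₜ = -0.6 × (4/9) × 110 = -29 kJ/mol.
OSPE = CFSE(oct) − CFSE(tet) = -44 − (-29) = -15 kJ/mol.

-15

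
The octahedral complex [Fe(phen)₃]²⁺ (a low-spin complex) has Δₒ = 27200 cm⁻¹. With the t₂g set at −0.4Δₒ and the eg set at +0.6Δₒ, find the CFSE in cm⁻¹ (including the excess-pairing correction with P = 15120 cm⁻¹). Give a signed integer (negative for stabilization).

phen is neutral, so the +2 overall charge sits on Fe: oxidation state +2.
Fe is in group 8, so Fe²⁺ is d⁶ (8 − 2 = 6).
Configuration: t₂g⁶ eg⁰.
The orbital stabilization is -2.4Δₒ = -2.4 × 27200 = -65280 cm⁻¹.
High-spin d⁶ would be t₂g⁴ eg² with 1 pair; low-spin has 3, so 2 excess pairs cost +2P = +30240 cm⁻¹.
Combining: -65280 + 30240 = -35040 cm⁻¹.

-35040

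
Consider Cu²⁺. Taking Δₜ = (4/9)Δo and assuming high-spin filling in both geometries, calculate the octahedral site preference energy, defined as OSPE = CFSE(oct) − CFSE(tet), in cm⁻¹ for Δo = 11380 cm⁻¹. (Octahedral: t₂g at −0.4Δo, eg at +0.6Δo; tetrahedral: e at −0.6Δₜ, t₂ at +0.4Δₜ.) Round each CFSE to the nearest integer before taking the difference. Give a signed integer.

Cu sits in group 11; removing 2 electrons leaves Cu²⁺ with 11 − 2 = 9 d electrons.
Octahedral (high-spin): t₂g⁶ eg³, CFSE = 6(−0.4) + 3(+0.6) = -0.6Δo = -0.6 × 11380 = -6828 cm⁻¹.
Tetrahedral: e⁴ t₂⁵, CFSE = 4(−0.6) + 5(+0.4) = -0.4Δₜ = -0.4 × (4/9) × 11380 = -2023 cm⁻¹.
OSPE = -6828 − (-2023) = -4805 cm⁻¹.

-4805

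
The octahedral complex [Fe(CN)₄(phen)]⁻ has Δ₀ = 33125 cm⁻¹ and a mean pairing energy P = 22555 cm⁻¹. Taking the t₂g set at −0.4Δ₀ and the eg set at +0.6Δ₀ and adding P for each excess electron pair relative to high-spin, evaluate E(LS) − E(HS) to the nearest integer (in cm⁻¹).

-21140

Ligand charges: 4×(-1) from CN⁻ and 1×(+0) from phen sum to -4; with overall charge -1, Fe is +3.
Fe is in group 8, so Fe³⁺ is d⁵ (8 − 3 = 5).
In the high-spin limit (t₂g³ eg²) the orbital term is 0.0Δ₀ = 0 cm⁻¹, with no excess pairing.
Low-spin t₂g⁵ eg⁰ gives -2.0Δ₀ = -66250 cm⁻¹, but forming 2 extra pairs costs 2P = 45110 cm⁻¹, so E(LS) = -66250 + 45110 = -21140 cm⁻¹.
E(LS) − E(HS) = -21140 − (0) = -21140 cm⁻¹.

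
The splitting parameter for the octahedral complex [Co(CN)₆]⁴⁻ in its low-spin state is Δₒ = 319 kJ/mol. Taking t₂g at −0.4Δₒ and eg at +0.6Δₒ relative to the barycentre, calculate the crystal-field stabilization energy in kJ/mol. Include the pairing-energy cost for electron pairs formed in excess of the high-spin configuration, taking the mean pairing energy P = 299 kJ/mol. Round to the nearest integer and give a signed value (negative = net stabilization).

-275

Each CN⁻ contributes -1; 6 × (-1) = -6. With overall charge -4, Co is in the +2 oxidation state.
Co sits in group 9; removing 2 electrons leaves Co²⁺ with 9 − 2 = 7 d electrons.
The d⁷ electrons fill as t₂g⁶ eg¹.
The orbital stabilization is -1.8Δₒ = -1.8 × 319 = -574 kJ/mol.
High-spin d⁷ would be t₂g⁵ eg² with 2 pairs; low-spin has 3, so 1 excess pair costs +1P = +299 kJ/mol.
Combining: -574 + 299 = -275 kJ/mol.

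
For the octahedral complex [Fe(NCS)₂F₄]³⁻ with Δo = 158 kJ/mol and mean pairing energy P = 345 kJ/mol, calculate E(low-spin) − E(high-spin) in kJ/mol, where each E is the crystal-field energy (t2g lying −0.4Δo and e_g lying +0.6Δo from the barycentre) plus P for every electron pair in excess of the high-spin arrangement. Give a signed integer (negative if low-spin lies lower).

Ligand charges: 2×(-1) from NCS⁻ and 4×(-1) from F⁻ sum to -6; with overall charge -3, Fe is +3.
Group 8 minus oxidation state +3 gives a d⁵ configuration for Fe³⁺.
In the high-spin limit (t2g^3 e_g^2) the orbital term is 0.0Δo = 0 kJ/mol, with no excess pairing.
Low-spin t2g^5 e_g^0 gives -2.0Δo = -316 kJ/mol, but forming 2 extra pairs costs 2P = 690 kJ/mol, so E(LS) = -316 + 690 = 374 kJ/mol.
Thus E(LS) − E(HS) = 374 kJ/mol.

374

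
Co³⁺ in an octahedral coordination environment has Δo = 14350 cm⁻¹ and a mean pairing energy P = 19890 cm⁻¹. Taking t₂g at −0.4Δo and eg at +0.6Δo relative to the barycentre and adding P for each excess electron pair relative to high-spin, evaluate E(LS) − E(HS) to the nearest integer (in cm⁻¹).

Co³⁺: group 9, so d-count = 9 − 3 = 6.
High-spin: t₂g⁴ eg², CFSE = -0.4Δo = -5740 cm⁻¹.
Low-spin: t₂g⁶ eg⁰, orbital CFSE = -2.4Δo = -34440 cm⁻¹; plus 2 excess pairs × P = +39780 cm⁻¹; total 5340 cm⁻¹.
Thus E(LS) − E(HS) = 11080 cm⁻¹.

11080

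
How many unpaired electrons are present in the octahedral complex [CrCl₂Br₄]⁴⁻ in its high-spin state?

4

Ligand charges: 2×(-1) from Cl⁻ and 4×(-1) from Br⁻ sum to -6; with overall charge -4, Cr is +2.
Cr²⁺: group 6, so d-count = 6 − 2 = 4.
Configuration: t2g^3 e_g^1, giving 4 unpaired electrons.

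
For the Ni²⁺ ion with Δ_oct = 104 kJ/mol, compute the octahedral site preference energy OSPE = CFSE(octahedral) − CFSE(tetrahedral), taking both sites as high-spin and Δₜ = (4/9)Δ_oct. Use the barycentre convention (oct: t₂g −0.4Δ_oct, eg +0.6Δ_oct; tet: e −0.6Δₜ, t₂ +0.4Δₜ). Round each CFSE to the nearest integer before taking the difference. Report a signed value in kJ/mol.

Ni sits in group 10; removing 2 electrons leaves Ni²⁺ with 10 − 2 = 8 d electrons.
Octahedral (high-spin): t2g^6 e_g^2, CFSE = 6(−0.4) + 2(+0.6) = -1.2Δ_oct = -1.2 × 104 = -125 kJ/mol.
Tetrahedral: e^4 t2^4, CFSE = 4(−0.6) + 4(+0.4) = -0.8Δₜ = -0.8 × (4/9) × 104 = -37 kJ/mol.
OSPE = CFSE(oct) − CFSE(tet) = -125 − (-37) = -88 kJ/mol.

-88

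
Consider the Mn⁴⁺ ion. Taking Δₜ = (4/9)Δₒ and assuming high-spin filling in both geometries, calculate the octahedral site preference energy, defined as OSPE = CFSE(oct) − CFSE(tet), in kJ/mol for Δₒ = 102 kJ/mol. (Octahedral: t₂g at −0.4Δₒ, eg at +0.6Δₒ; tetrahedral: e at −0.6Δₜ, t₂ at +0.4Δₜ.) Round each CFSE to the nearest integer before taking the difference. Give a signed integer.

-86

Mn sits in group 7; removing 4 electrons leaves Mn⁴⁺ with 7 − 4 = 3 d electrons.
Octahedral high-spin t2g^3 e_g^0: CFSE = -1.2 × 102 = -122 kJ/mol.
Tetrahedral e^2 t2^1 gives -0.8Δₜ = -0.8 × (4/9) × 102 = -36 kJ/mol.
OSPE = CFSE(oct) − CFSE(tet) = -122 − (-36) = -86 kJ/mol.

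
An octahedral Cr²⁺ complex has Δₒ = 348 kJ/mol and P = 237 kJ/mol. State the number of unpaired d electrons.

2

Cr²⁺: group 6, so d-count = 6 − 2 = 4.
Since Δₒ = 348 kJ/mol > P = 237 kJ/mol, the complex adopts the low-spin configuration.
That gives t₂g⁴ eg⁰.
Unpaired electrons: 2.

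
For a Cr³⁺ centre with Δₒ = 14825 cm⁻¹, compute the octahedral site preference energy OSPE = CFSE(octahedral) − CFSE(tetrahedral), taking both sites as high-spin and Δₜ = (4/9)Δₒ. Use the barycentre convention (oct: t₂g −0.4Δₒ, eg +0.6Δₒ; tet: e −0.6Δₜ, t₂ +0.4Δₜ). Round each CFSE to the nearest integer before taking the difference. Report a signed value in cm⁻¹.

-12519

Cr sits in group 6; removing 3 electrons leaves Cr³⁺ with 6 − 3 = 3 d electrons.
Octahedral high-spin t2g^3 e_g^0: CFSE = -1.2 × 14825 = -17790 cm⁻¹.
Tetrahedral e^2 t2^1 gives -0.8Δₜ = -0.8 × (4/9) × 14825 = -5271 cm⁻¹.
OSPE = CFSE(oct) − CFSE(tet) = -17790 − (-5271) = -12519 cm⁻¹.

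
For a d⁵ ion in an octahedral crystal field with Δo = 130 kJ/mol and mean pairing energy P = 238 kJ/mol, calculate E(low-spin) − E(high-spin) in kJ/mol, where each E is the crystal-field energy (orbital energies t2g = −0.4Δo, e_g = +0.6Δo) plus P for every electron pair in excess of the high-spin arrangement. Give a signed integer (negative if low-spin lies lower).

In the high-spin limit (t2g^3 e_g^2) the orbital term is 0.0Δo = 0 kJ/mol, with no excess pairing.
For low-spin the configuration is t2g^5 e_g^0: orbital energy -2.0 × 130 = -260 kJ/mol, and 2 additional pairs relative to high-spin add 476 kJ/mol, giving 216 kJ/mol.
The difference is 216 − (0) = 216 kJ/mol, so high-spin lies lower.

216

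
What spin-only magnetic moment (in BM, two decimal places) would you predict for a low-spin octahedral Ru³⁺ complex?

1.73 BM

Ru is in group 8, so Ru³⁺ is d⁵ (8 − 3 = 5).
Configuration: t₂g⁵ eg⁰ → 1 unpaired electron.
μ(spin-only) = √[1(1+2)] = √3 ≈ 1.73 BM.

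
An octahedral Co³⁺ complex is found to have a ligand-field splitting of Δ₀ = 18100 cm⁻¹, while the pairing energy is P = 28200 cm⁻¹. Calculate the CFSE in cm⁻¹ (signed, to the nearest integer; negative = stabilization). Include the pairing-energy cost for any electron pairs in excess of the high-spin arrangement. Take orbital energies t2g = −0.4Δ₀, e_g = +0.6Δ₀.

Co³⁺: group 9, so d-count = 9 − 3 = 6.
Since Δ₀ = 18100 cm⁻¹ < P = 28200 cm⁻¹, the complex adopts the high-spin configuration.
Filling d⁶ accordingly: t2g^4 e_g^2.
Orbital CFSE = -0.4Δ₀ = -0.4 × 18100 = -7240 cm⁻¹.
High-spin has no excess pairs, so no pairing correction applies.

-7240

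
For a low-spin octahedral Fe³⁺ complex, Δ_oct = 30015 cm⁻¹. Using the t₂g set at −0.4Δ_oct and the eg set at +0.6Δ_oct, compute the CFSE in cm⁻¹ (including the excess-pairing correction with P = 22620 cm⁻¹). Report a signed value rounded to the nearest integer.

Fe sits in group 8; removing 3 electrons leaves Fe³⁺ with 8 − 3 = 5 d electrons.
Electron filling gives t₂g⁵ eg⁰.
Orbital CFSE = 5(-0.4) + 0(0.6) = -2.0Δ_oct = -2.0 × 30015 = -60030 cm⁻¹.
Relative to high-spin t₂g³ eg² (0 paired), the low-spin configuration has 2 additional pairs, contributing +2 × 22620 = +45240 cm⁻¹.
Overall CFSE = -60030 + 45240 = -14790 cm⁻¹.

-14790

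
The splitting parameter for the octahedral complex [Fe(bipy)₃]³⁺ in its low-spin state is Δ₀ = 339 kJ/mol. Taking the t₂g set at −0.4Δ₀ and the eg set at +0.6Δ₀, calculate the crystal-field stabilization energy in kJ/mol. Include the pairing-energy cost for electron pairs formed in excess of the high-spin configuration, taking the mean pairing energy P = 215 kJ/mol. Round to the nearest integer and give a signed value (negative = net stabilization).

-248

bipy is neutral, so the +3 overall charge sits on Fe: oxidation state +3.
Fe sits in group 8; removing 3 electrons leaves Fe³⁺ with 8 − 3 = 5 d electrons.
The d⁵ electrons fill as t₂g⁵ eg⁰.
CFSE(orbital) = 5×(-0.4Δ₀) + 0×(0.6Δ₀) = -2.0Δ₀; with Δ₀ = 339 kJ/mol that is -678 kJ/mol.
Pairing penalty: 2 pairs vs 0 in the high-spin reference → 2 extra × P = 430 kJ/mol.
Overall CFSE = -678 + 430 = -248 kJ/mol.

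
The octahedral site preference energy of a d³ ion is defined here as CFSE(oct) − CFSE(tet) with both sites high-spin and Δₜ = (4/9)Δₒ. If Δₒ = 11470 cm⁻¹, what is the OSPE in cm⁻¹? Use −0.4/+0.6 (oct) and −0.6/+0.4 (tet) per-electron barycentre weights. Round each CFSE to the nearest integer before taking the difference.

In an octahedral site d³ (HS) is t₂g³ eg⁰, giving CFSE(oct) = -1.2Δₒ = -13764 cm⁻¹.
In a tetrahedral site the filling is e² t₂¹: CFSE(tet) = -0.8Δₜ = -0.8 × (4/9)(11470) = -4078 cm⁻¹.
OSPE = CFSE(oct) − CFSE(tet) = -13764 − (-4078) = -9686 cm⁻¹.

-9686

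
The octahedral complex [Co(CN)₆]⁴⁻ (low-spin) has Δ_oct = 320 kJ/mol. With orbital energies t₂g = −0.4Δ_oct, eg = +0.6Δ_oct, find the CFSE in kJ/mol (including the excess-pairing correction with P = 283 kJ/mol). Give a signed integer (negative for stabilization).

Each CN⁻ contributes -1; 6 × (-1) = -6. With overall charge -4, Co is in the +2 oxidation state.
Co is in group 9, so Co²⁺ is d⁷ (9 − 2 = 7).
Electron filling gives t₂g⁶ eg¹.
CFSE(orbital) = 6×(-0.4Δ_oct) + 1×(0.6Δ_oct) = -1.8Δ_oct; with Δ_oct = 320 kJ/mol that is -576 kJ/mol.
Pairing penalty: 3 pairs vs 2 in the high-spin reference → 1 extra × P = 283 kJ/mol.
Overall CFSE = -576 + 283 = -293 kJ/mol.

-293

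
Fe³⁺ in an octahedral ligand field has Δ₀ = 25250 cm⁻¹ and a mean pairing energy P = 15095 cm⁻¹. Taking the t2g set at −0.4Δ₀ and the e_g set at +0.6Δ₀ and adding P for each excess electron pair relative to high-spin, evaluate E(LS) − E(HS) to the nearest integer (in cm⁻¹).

Fe³⁺: group 8, so d-count = 8 − 3 = 5.
High-spin d⁵ fills as t2g^3 e_g^2 with CFSE 3(−0.4) + 2(+0.6) = 0.0Δ₀ = 0 cm⁻¹.
Low-spin: t2g^5 e_g^0, orbital CFSE = -2.0Δ₀ = -50500 cm⁻¹; plus 2 excess pairs × P = +30190 cm⁻¹; total -20310 cm⁻¹.
The difference is -20310 − (0) = -20310 cm⁻¹, so low-spin lies lower.

-20310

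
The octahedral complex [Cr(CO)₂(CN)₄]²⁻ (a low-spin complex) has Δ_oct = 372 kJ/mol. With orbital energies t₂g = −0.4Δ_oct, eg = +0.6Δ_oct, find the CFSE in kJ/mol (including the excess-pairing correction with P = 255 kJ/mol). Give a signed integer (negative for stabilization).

Ligand charges: 2×(+0) from CO and 4×(-1) from CN⁻ sum to -4; with overall charge -2, Cr is +2.
Group 6 minus oxidation state +2 gives a d⁴ configuration for Cr²⁺.
Electron filling gives t₂g⁴ eg⁰.
CFSE(orbital) = 4×(-0.4Δ_oct) + 0×(0.6Δ_oct) = -1.6Δ_oct; with Δ_oct = 372 kJ/mol that is -595 kJ/mol.
High-spin d⁴ would be t₂g³ eg¹ with 0 pairs; low-spin has 1, so 1 excess pair costs +1P = +255 kJ/mol.
Combining: -595 + 255 = -340 kJ/mol.

-340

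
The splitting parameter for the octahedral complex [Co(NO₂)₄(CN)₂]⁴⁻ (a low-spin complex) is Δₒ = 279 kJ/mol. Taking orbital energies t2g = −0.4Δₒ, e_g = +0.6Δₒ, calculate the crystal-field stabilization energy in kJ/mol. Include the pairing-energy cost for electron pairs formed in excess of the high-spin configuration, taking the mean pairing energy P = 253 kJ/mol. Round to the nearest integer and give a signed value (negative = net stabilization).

-249

Ligand charges: 4×(-1) from NO₂⁻ and 2×(-1) from CN⁻ sum to -6; with overall charge -4, Co is +2.
Co is in group 9, so Co²⁺ is d⁷ (9 − 2 = 7).
Configuration: t2g^6 e_g^1.
Orbital CFSE = 6(-0.4) + 1(0.6) = -1.8Δₒ = -1.8 × 279 = -502 kJ/mol.
High-spin d⁷ would be t2g^5 e_g^2 with 2 pairs; low-spin has 3, so 1 excess pair costs +1P = +253 kJ/mol.
Net CFSE = -502 + 253 = -249 kJ/mol.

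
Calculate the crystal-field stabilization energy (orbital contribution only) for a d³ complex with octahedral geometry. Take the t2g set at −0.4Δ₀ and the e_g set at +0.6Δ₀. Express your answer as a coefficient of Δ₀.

-1.2 Δ₀

For octahedral d³ the high- and low-spin configurations coincide.
Configuration: t2g^3 e_g^0.
CFSE = 3(-0.4Δ₀) + 0(0.6Δ₀) = -1.2Δ₀ + 0.0Δ₀ = -1.2Δ₀.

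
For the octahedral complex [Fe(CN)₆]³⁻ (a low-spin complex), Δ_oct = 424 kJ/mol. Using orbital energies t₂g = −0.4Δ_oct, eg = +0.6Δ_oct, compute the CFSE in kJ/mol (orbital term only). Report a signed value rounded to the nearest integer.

-848

Each CN⁻ contributes -1; 6 × (-1) = -6. With overall charge -3, Fe is in the +3 oxidation state.
Group 8 minus oxidation state +3 gives a d⁵ configuration for Fe³⁺.
Configuration: t₂g⁵ eg⁰.
Orbital CFSE = 5(-0.4) + 0(0.6) = -2.0Δ_oct = -2.0 × 424 = -848 kJ/mol.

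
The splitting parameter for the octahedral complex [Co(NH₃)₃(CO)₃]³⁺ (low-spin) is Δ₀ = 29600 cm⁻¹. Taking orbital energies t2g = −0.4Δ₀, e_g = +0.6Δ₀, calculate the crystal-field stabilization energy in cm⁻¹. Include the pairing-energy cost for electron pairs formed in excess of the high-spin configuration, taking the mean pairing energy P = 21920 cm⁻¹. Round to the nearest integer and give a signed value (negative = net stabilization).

Ligand charges: 3×(+0) from NH₃ and 3×(+0) from CO sum to +0; with overall charge +3, Co is +3.
Group 9 minus oxidation state +3 gives a d⁶ configuration for Co³⁺.
The d⁶ electrons fill as t2g^6 e_g^0.
Orbital CFSE = 6(-0.4) + 0(0.6) = -2.4Δ₀ = -2.4 × 29600 = -71040 cm⁻¹.
Relative to high-spin t2g^4 e_g^2 (1 paired), the low-spin configuration has 2 additional pairs, contributing +2 × 21920 = +43840 cm⁻¹.
Net CFSE = -71040 + 43840 = -27200 cm⁻¹.

-27200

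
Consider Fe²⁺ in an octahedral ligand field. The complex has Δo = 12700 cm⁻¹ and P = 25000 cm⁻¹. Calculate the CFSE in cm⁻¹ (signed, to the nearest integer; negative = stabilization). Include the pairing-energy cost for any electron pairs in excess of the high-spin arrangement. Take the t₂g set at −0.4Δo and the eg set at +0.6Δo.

-5080

Fe²⁺: group 8, so d-count = 8 − 2 = 6.
Here Δo < P (12700 < 25000), so the high-spin state is favoured.
That gives t₂g⁴ eg².
Orbital CFSE = -0.4Δo = -0.4 × 12700 = -5080 cm⁻¹.
High-spin has no excess pairs, so no pairing correction applies.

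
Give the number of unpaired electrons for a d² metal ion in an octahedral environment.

Configuration: t2g^2 e_g^0, giving 2 unpaired electrons.

2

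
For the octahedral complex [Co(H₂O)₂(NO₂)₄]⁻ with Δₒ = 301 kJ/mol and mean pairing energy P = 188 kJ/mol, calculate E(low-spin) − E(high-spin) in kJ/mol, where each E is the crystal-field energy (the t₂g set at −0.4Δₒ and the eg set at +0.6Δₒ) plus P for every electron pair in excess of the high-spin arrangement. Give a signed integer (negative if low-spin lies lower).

-226

Ligand charges: 2×(+0) from H₂O and 4×(-1) from NO₂⁻ sum to -4; with overall charge -1, Co is +3.
Co³⁺: group 9, so d-count = 9 − 3 = 6.
High-spin d⁶ fills as t₂g⁴ eg² with CFSE 4(−0.4) + 2(+0.6) = -0.4Δₒ = -120 kJ/mol.
Low-spin: t₂g⁶ eg⁰, orbital CFSE = -2.4Δₒ = -722 kJ/mol; plus 2 excess pairs × P = +376 kJ/mol; total -346 kJ/mol.
The difference is -346 − (-120) = -226 kJ/mol, so low-spin lies lower.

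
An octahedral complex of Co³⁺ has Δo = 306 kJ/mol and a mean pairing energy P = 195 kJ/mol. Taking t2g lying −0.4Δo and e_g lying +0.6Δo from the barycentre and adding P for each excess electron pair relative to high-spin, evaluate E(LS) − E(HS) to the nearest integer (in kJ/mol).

Co³⁺: group 9, so d-count = 9 − 3 = 6.
In the high-spin limit (t2g^4 e_g^2) the orbital term is -0.4Δo = -122 kJ/mol, with no excess pairing.
Low-spin t2g^6 e_g^0 gives -2.4Δo = -734 kJ/mol, but forming 2 extra pairs costs 2P = 390 kJ/mol, so E(LS) = -734 + 390 = -344 kJ/mol.
Thus E(LS) − E(HS) = -222 kJ/mol.

-222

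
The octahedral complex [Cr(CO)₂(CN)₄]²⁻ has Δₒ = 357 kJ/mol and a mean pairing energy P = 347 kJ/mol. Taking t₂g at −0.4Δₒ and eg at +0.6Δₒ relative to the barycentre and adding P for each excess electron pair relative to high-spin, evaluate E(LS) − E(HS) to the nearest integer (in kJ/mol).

Ligand charges: 2×(+0) from CO and 4×(-1) from CN⁻ sum to -4; with overall charge -2, Cr is +2.
Cr is in group 6, so Cr²⁺ is d⁴ (6 − 2 = 4).
In the high-spin limit (t₂g³ eg¹) the orbital term is -0.6Δₒ = -214 kJ/mol, with no excess pairing.
Low-spin: t₂g⁴ eg⁰, orbital CFSE = -1.6Δₒ = -571 kJ/mol; plus 1 excess pair × P = +347 kJ/mol; total -224 kJ/mol.
E(LS) − E(HS) = -224 − (-214) = -10 kJ/mol.

-10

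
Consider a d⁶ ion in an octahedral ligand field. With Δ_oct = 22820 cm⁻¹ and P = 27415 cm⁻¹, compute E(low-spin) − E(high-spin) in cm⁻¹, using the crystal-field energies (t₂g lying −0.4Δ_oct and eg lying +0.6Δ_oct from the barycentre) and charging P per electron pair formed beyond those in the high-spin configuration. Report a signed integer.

9190

High-spin d⁶ fills as t₂g⁴ eg² with CFSE 4(−0.4) + 2(+0.6) = -0.4Δ_oct = -9128 cm⁻¹.
Low-spin t₂g⁶ eg⁰ gives -2.4Δ_oct = -54768 cm⁻¹, but forming 2 extra pairs costs 2P = 54830 cm⁻¹, so E(LS) = -54768 + 54830 = 62 cm⁻¹.
The difference is 62 − (-9128) = 9190 cm⁻¹, so high-spin lies lower.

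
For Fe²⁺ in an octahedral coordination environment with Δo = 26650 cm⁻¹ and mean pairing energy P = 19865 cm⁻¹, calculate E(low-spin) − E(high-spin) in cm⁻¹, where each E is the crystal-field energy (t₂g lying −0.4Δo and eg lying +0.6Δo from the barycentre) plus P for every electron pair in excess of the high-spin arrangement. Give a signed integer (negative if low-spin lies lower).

-13570

Fe²⁺: group 8, so d-count = 8 − 2 = 6.
High-spin: t₂g⁴ eg², CFSE = -0.4Δo = -10660 cm⁻¹.
Low-spin t₂g⁶ eg⁰ gives -2.4Δo = -63960 cm⁻¹, but forming 2 extra pairs costs 2P = 39730 cm⁻¹, so E(LS) = -63960 + 39730 = -24230 cm⁻¹.
E(LS) − E(HS) = -24230 − (-10660) = -13570 cm⁻¹.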